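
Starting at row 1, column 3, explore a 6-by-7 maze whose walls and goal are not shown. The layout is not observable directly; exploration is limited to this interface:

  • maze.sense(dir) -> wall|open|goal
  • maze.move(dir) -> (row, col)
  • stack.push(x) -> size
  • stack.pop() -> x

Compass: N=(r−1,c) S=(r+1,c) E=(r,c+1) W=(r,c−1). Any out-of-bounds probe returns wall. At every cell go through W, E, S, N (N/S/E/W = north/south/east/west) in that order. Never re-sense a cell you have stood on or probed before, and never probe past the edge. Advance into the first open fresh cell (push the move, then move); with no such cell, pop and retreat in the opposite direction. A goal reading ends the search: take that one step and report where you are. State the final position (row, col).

Do: sense[dir: west]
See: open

Do: push[x: west]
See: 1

Do: move[dir: west]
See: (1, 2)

Do: sense[dir: west]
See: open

Do: push[x: west]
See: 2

Do: move[dir: west]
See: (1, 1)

Do: sense[dir: west]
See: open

Do: push[x: west]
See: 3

Do: move[dir: west]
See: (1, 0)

Do: sense[dir: south]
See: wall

Do: sense[dir: north]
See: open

Do: push[x: north]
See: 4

Do: move[dir: north]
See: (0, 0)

Do: sense[dir: east]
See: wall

Do: pop[]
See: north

Do: move[dir: south]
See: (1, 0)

Do: pop[]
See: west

Do: move[dir: east]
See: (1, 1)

Do: sense[dir: south]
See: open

Do: push[x: south]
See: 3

Do: move[dir: south]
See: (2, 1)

Do: sense[dir: east]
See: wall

Do: sense[dir: south]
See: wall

Do: pop[]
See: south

Do: move[dir: north]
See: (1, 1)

Do: pop[]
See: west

Do: move[dir: east]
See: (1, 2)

Do: sense[dir: north]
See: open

Do: push[x: north]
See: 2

Do: move[dir: north]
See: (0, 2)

Do: sense[dir: east]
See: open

Do: push[x: east]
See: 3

Do: move[dir: east]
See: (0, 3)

Do: sense[dir: east]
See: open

Do: push[x: east]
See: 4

Do: move[dir: east]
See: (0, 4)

Do: sense[dir: east]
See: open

Do: push[x: east]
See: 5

Do: move[dir: east]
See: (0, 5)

Do: sense[dir: east]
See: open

Do: push[x: east]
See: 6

Do: move[dir: east]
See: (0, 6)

Do: sense[dir: south]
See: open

Do: push[x: south]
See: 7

Do: move[dir: south]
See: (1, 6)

Do: sense[dir: west]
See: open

Do: push[x: west]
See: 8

Do: move[dir: west]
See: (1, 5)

Do: sense[dir: west]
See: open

Do: push[x: west]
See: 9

Do: move[dir: west]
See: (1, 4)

Do: sense[dir: south]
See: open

Do: push[x: south]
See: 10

Do: move[dir: south]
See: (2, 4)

Do: sense[dir: west]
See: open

Do: push[x: west]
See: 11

Do: move[dir: west]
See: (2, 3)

Do: sense[dir: south]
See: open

Do: push[x: south]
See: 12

Do: move[dir: south]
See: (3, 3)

Do: sense[dir: west]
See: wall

Do: sense[dir: east]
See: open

Do: push[x: east]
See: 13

Do: move[dir: east]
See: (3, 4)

Do: sense[dir: east]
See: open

Do: push[x: east]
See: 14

Do: move[dir: east]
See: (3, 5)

Do: sense[dir: east]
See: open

Do: push[x: east]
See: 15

Do: move[dir: east]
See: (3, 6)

Do: sense[dir: south]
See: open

Do: push[x: south]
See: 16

Do: move[dir: south]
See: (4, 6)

Do: sense[dir: west]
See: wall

Do: sense[dir: south]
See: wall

Do: pop[]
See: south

Do: move[dir: north]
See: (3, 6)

Do: sense[dir: north]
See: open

Do: push[x: north]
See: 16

Do: move[dir: north]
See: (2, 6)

Do: sense[dir: west]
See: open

Do: push[x: west]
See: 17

Do: move[dir: west]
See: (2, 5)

Do: pop[]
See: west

Do: move[dir: east]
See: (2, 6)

Do: pop[]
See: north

Do: move[dir: south]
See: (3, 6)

Do: pop[]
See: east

Do: move[dir: west]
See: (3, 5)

Do: pop[]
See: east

Do: move[dir: west]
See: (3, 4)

Do: sense[dir: south]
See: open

Do: push[x: south]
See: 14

Do: move[dir: south]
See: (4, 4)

Do: sense[dir: west]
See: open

Do: push[x: west]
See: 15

Do: move[dir: west]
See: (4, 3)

Do: sense[dir: west]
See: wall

Do: sense[dir: south]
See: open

Do: push[x: south]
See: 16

Do: move[dir: south]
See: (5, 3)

Do: sense[dir: west]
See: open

Do: push[x: west]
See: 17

Do: move[dir: west]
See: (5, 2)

Do: sense[dir: west]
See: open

Do: push[x: west]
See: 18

Do: move[dir: west]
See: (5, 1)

Do: sense[dir: west]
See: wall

Do: sense[dir: north]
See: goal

Do: move[dir: north]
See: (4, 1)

Answer: (4, 1)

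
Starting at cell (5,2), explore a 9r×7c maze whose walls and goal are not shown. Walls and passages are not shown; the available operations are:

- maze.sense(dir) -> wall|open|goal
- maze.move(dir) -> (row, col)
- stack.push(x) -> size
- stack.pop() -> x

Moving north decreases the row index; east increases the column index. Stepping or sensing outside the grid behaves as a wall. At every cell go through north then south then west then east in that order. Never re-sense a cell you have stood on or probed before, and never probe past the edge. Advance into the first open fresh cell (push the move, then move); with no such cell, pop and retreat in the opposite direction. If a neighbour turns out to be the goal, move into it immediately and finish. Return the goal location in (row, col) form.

// maze.sense(north) => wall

// maze.sense(south) => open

// stack.push(south) => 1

// maze.move(south) => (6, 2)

// maze.sense(south) => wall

// maze.sense(west) => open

// stack.push(west) => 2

// maze.move(west) => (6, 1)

// maze.sense(north) => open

// stack.push(north) => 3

// maze.move(north) => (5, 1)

// maze.sense(north) => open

// stack.push(north) => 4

// maze.move(north) => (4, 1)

// maze.sense(north) => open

// stack.push(north) => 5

// maze.move(north) => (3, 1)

// maze.sense(north) => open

// stack.push(north) => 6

// maze.move(north) => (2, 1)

// maze.sense(north) => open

// stack.push(north) => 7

// maze.move(north) => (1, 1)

// maze.sense(north) => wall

// maze.sense(west) => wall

// maze.sense(east) => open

// stack.push(east) => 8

// maze.move(east) => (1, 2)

// maze.sense(north) => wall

// maze.sense(south) => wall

// maze.sense(east) => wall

// stack.pop() => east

// maze.move(west) => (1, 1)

// stack.pop() => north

// maze.move(south) => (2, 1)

// maze.sense(west) => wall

// stack.pop() => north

// maze.move(south) => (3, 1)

// maze.sense(west) => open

// stack.push(west) => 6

// maze.move(west) => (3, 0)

// maze.sense(south) => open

// stack.push(south) => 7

// maze.move(south) => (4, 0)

// maze.sense(south) => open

// stack.push(south) => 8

// maze.move(south) => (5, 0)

// maze.sense(south) => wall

// stack.pop() => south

// maze.move(north) => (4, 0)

// stack.pop() => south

// maze.move(north) => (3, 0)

// stack.pop() => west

// maze.move(east) => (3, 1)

// maze.sense(east) => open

// stack.push(east) => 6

// maze.move(east) => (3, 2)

// maze.sense(east) => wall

// stack.pop() => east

// maze.move(west) => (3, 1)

// stack.pop() => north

// maze.move(south) => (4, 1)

// stack.pop() => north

// maze.move(south) => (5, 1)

// stack.pop() => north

// maze.move(south) => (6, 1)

// maze.sense(south) => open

// stack.push(south) => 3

// maze.move(south) => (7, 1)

// maze.sense(south) => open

// stack.push(south) => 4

// maze.move(south) => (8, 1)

// maze.sense(west) => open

// stack.push(west) => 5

// maze.move(west) => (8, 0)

// maze.sense(north) => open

// stack.push(north) => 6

// maze.move(north) => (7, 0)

// stack.pop() => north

// maze.move(south) => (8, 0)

// stack.pop() => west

// maze.move(east) => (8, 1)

// maze.sense(east) => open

// stack.push(east) => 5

// maze.move(east) => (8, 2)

// maze.sense(east) => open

// stack.push(east) => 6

// maze.move(east) => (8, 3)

// maze.sense(north) => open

// stack.push(north) => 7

// maze.move(north) => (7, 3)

// maze.sense(north) => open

// stack.push(north) => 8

// maze.move(north) => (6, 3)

// maze.sense(north) => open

// stack.push(north) => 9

// maze.move(north) => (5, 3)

// maze.sense(north) => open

// stack.push(north) => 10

// maze.move(north) => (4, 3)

// maze.sense(east) => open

// stack.push(east) => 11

// maze.move(east) => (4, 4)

// maze.sense(north) => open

// stack.push(north) => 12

// maze.move(north) => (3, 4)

// maze.sense(north) => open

// stack.push(north) => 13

// maze.move(north) => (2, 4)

// maze.sense(north) => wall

// maze.sense(west) => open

// stack.push(west) => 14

// maze.move(west) => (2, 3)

// stack.pop() => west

// maze.move(east) => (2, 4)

// maze.sense(east) => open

// stack.push(east) => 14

// maze.move(east) => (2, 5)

// maze.sense(north) => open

// stack.push(north) => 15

// maze.move(north) => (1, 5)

// maze.sense(north) => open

// stack.push(north) => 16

// maze.move(north) => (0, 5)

// maze.sense(west) => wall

// maze.sense(east) => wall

// stack.pop() => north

// maze.move(south) => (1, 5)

// maze.sense(east) => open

// stack.push(east) => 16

// maze.move(east) => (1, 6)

// maze.sense(south) => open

// stack.push(south) => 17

// maze.move(south) => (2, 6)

// maze.sense(south) => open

// stack.push(south) => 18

// maze.move(south) => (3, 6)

// maze.sense(south) => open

// stack.push(south) => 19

// maze.move(south) => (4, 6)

// maze.sense(south) => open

// stack.push(south) => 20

// maze.move(south) => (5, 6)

// maze.sense(south) => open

// stack.push(south) => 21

// maze.move(south) => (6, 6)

// maze.sense(south) => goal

// maze.move(south) => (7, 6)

Answer: (7, 6)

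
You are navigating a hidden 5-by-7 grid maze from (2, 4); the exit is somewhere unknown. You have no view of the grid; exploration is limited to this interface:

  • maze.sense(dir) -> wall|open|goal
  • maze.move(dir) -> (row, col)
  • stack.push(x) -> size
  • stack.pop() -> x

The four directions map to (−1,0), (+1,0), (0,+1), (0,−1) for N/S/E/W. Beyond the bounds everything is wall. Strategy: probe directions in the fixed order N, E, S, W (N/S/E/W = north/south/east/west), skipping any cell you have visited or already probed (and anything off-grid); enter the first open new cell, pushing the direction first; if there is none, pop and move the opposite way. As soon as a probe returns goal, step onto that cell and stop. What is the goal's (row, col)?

Action: maze.sense[dir=north]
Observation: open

Action: stack.push[x=north]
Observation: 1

Action: maze.move[dir=north]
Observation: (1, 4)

Action: maze.sense[dir=north]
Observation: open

Action: stack.push[x=north]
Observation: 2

Action: maze.move[dir=north]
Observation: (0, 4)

Action: maze.sense[dir=east]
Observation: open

Action: stack.push[x=east]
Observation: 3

Action: maze.move[dir=east]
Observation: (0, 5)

Action: maze.sense[dir=east]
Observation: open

Action: stack.push[x=east]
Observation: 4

Action: maze.move[dir=east]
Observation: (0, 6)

Action: maze.sense[dir=south]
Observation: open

Action: stack.push[x=south]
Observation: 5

Action: maze.move[dir=south]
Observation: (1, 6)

Action: maze.sense[dir=south]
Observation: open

Action: stack.push[x=south]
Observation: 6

Action: maze.move[dir=south]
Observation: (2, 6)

Action: maze.sense[dir=south]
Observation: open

Action: stack.push[x=south]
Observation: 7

Action: maze.move[dir=south]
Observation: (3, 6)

Action: maze.sense[dir=south]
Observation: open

Action: stack.push[x=south]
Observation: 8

Action: maze.move[dir=south]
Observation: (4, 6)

Action: maze.sense[dir=west]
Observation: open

Action: stack.push[x=west]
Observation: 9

Action: maze.move[dir=west]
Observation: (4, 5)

Action: maze.sense[dir=north]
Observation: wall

Action: maze.sense[dir=west]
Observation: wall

Action: stack.pop[]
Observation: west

Action: maze.move[dir=east]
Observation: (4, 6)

Action: stack.pop[]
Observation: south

Action: maze.move[dir=north]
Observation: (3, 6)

Action: stack.pop[]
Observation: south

Action: maze.move[dir=north]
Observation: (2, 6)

Action: maze.sense[dir=west]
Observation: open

Action: stack.push[x=west]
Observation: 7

Action: maze.move[dir=west]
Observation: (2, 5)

Action: maze.sense[dir=north]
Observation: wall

Action: stack.pop[]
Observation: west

Action: maze.move[dir=east]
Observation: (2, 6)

Action: stack.pop[]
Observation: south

Action: maze.move[dir=north]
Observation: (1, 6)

Action: stack.pop[]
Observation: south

Action: maze.move[dir=north]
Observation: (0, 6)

Action: stack.pop[]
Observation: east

Action: maze.move[dir=west]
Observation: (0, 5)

Action: stack.pop[]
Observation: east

Action: maze.move[dir=west]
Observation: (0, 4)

Action: maze.sense[dir=west]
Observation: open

Action: stack.push[x=west]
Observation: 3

Action: maze.move[dir=west]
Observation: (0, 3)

Action: maze.sense[dir=south]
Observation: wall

Action: maze.sense[dir=west]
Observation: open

Action: stack.push[x=west]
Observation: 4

Action: maze.move[dir=west]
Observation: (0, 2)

Action: maze.sense[dir=south]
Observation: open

Action: stack.push[x=south]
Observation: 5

Action: maze.move[dir=south]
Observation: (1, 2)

Action: maze.sense[dir=south]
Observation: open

Action: stack.push[x=south]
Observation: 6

Action: maze.move[dir=south]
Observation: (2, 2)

Action: maze.sense[dir=east]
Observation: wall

Action: maze.sense[dir=south]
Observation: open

Action: stack.push[x=south]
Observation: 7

Action: maze.move[dir=south]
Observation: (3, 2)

Action: maze.sense[dir=east]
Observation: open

Action: stack.push[x=east]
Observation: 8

Action: maze.move[dir=east]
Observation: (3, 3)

Action: maze.sense[dir=east]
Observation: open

Action: stack.push[x=east]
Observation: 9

Action: maze.move[dir=east]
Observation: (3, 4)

Action: stack.pop[]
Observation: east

Action: maze.move[dir=west]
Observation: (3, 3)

Action: maze.sense[dir=south]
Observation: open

Action: stack.push[x=south]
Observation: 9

Action: maze.move[dir=south]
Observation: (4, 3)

Action: maze.sense[dir=west]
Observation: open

Action: stack.push[x=west]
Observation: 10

Action: maze.move[dir=west]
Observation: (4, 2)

Action: maze.sense[dir=west]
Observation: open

Action: stack.push[x=west]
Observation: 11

Action: maze.move[dir=west]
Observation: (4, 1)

Action: maze.sense[dir=north]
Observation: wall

Action: maze.sense[dir=west]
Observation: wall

Action: stack.pop[]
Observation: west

Action: maze.move[dir=east]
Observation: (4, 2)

Action: stack.pop[]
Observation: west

Action: maze.move[dir=east]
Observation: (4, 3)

Action: stack.pop[]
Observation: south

Action: maze.move[dir=north]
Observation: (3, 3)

Action: stack.pop[]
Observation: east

Action: maze.move[dir=west]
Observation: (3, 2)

Action: stack.pop[]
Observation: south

Action: maze.move[dir=north]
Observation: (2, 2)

Action: maze.sense[dir=west]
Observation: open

Action: stack.push[x=west]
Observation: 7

Action: maze.move[dir=west]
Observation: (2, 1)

Action: maze.sense[dir=north]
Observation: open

Action: stack.push[x=north]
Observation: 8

Action: maze.move[dir=north]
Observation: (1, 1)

Action: maze.sense[dir=north]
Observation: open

Action: stack.push[x=north]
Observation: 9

Action: maze.move[dir=north]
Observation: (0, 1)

Action: maze.sense[dir=west]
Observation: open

Action: stack.push[x=west]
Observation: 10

Action: maze.move[dir=west]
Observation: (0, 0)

Action: maze.sense[dir=south]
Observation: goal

Action: maze.move[dir=south]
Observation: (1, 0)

Answer: (1, 0)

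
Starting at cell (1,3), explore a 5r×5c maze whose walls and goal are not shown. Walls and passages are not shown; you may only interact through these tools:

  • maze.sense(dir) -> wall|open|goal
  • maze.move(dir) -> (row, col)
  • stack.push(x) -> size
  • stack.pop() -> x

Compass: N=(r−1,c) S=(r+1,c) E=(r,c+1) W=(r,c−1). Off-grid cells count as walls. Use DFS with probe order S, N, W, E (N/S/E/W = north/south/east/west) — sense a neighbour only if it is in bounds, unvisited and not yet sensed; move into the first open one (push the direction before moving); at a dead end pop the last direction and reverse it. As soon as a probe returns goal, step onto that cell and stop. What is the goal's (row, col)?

-> sense(dir→south)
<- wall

-> sense(dir→north)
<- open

-> push(x→north)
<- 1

-> move(dir→north)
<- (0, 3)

-> sense(dir→west)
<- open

-> push(x→west)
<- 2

-> move(dir→west)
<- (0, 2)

-> sense(dir→south)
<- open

-> push(x→south)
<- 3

-> move(dir→south)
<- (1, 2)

-> sense(dir→south)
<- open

-> push(x→south)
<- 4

-> move(dir→south)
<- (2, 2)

-> sense(dir→south)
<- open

-> push(x→south)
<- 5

-> move(dir→south)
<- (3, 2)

-> sense(dir→south)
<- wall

-> sense(dir→west)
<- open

-> push(x→west)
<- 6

-> move(dir→west)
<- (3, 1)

-> sense(dir→south)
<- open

-> push(x→south)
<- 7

-> move(dir→south)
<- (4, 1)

-> sense(dir→west)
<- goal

-> move(dir→west)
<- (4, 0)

Answer: (4, 0)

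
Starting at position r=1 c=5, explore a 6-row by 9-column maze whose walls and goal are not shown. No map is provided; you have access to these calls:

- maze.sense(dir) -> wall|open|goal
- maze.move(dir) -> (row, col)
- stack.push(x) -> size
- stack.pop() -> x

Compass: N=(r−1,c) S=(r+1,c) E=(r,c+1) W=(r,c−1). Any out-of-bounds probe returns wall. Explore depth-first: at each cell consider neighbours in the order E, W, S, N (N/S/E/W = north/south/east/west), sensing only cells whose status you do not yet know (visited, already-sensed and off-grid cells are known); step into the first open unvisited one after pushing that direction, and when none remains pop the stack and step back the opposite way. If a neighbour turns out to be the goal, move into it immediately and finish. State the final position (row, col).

Now I run sense using east, — result: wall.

I run sense using west, which returns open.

Now I run push using west, giving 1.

Next I call move using west, and see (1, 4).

I use sense using west, giving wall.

Next I call sense using south, yielding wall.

Next I call sense using north, → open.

I use push using north, : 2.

Invoking move using north, yielding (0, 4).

Calling sense using east, giving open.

I run push using east, and get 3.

I invoke move using east, giving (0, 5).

Calling sense using east, : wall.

Next I call pop, and observe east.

Now I run move using west, and see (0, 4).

Then sense using west, which returns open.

Calling push using west, and get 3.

I invoke move using west, : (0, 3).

I invoke sense using west, : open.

I invoke push using west, and get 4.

Calling move using west, giving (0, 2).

Now I run sense using west, which returns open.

I invoke push using west, → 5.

I call move using west, and get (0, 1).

I use sense using west, and get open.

Invoking push using west, which returns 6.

Using move using west, and observe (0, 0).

Now I run sense using south, → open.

Calling push using south, which returns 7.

Calling move using south, giving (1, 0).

Invoking sense using east, and observe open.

Invoking push using east, and get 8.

Invoking move using east, which returns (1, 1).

Invoking sense using east, giving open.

Calling push using east, — result: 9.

I use move using east, yielding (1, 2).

Now I run sense using south, : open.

Invoking push using south, which returns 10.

I call move using south, yielding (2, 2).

Now I run sense using east, and see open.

I call push using east, — result: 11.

I invoke move using east, yielding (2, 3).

Using sense using south, : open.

Then push using south, and see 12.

Then move using south, and observe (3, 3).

I try sense using east, → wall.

Invoking sense using west, and see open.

I run push using west, and observe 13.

Invoking move using west, yielding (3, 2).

I run sense using west, : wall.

I call sense using south, giving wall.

Using pop(), and observe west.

I try move using east, yielding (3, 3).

Now I run sense using south, and see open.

I use push using south, and see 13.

Invoking move using south, which returns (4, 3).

Then sense using east, : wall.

I use sense using south, and see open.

Next I call push using south, : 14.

Then move using south, yielding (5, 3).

I run sense using east, : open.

Then push using east, → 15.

Then move using east, — result: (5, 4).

I use sense using east, and observe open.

Next I call push using east, — result: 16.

Using move using east, which returns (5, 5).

I run sense using east, and get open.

I invoke push using east, : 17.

Using move using east, giving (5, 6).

I try sense using east, and observe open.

Calling push using east, — result: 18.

I run move using east, yielding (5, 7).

Using sense using east, yielding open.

I invoke push using east, giving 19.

Then move using east, : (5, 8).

Using sense using north, : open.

I use push using north, and get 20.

Invoking move using north, and see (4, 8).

Then sense using west, and observe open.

I run push using west, — result: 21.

Calling move using west, yielding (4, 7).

I call sense using west, → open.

Now I run push using west, and see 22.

Invoking move using west, and observe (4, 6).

Calling sense using west, yielding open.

Calling push using west, and get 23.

Invoking move using west, and observe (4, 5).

Now I run sense using north, yielding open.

I use push using north, and get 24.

I run move using north, and get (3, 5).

Next I call sense using east, and get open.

I try push using east, — result: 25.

Calling move using east, and get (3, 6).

Next I call sense using east, and observe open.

Calling push using east, giving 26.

I use move using east, — result: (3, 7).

I invoke sense using east, — result: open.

Now I run push using east, which returns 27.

Now I run move using east, which returns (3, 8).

Invoking sense using north, and get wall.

Then pop(), and get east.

Calling move using west, and get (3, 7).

I try sense using north, and get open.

Invoking push using north, which returns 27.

I use move using north, giving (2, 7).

I use sense using west, and observe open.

I use push using west, and observe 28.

Invoking move using west, and observe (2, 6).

I try sense using west, — result: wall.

Next I call pop, which returns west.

I call move using east, and see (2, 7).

Then sense using north, and observe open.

Invoking push using north, and observe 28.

I invoke move using north, → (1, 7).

I use sense using east, yielding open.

Invoking push using east, which returns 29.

Using move using east, → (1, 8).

I run sense using north, → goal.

I use move using north, — result: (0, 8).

Answer: (0, 8)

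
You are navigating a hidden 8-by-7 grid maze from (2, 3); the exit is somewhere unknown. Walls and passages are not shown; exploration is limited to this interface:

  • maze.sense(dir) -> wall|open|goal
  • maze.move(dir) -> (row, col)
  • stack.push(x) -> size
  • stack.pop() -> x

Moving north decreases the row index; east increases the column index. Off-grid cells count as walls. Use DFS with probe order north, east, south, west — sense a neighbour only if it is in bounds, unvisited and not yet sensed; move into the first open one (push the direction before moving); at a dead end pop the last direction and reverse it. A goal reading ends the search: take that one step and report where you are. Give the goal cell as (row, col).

Action: sense[dir=north]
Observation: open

Action: push[x=north]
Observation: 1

Action: move[dir=north]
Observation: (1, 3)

Action: sense[dir=north]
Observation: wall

Action: sense[dir=east]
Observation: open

Action: push[x=east]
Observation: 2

Action: move[dir=east]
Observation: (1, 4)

Action: sense[dir=north]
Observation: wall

Action: sense[dir=east]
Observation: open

Action: push[x=east]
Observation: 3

Action: move[dir=east]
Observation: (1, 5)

Action: sense[dir=north]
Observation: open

Action: push[x=north]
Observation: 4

Action: move[dir=north]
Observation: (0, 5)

Action: sense[dir=east]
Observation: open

Action: push[x=east]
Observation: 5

Action: move[dir=east]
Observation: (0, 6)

Action: sense[dir=south]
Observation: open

Action: push[x=south]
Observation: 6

Action: move[dir=south]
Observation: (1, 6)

Action: sense[dir=south]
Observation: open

Action: push[x=south]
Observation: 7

Action: move[dir=south]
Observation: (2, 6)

Action: sense[dir=south]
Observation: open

Action: push[x=south]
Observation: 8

Action: move[dir=south]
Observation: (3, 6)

Action: sense[dir=south]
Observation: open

Action: push[x=south]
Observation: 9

Action: move[dir=south]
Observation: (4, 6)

Action: sense[dir=south]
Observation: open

Action: push[x=south]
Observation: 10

Action: move[dir=south]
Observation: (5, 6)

Action: sense[dir=south]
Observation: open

Action: push[x=south]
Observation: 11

Action: move[dir=south]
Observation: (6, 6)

Action: sense[dir=south]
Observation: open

Action: push[x=south]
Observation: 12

Action: move[dir=south]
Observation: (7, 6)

Action: sense[dir=west]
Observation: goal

Action: move[dir=west]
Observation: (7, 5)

Answer: (7, 5)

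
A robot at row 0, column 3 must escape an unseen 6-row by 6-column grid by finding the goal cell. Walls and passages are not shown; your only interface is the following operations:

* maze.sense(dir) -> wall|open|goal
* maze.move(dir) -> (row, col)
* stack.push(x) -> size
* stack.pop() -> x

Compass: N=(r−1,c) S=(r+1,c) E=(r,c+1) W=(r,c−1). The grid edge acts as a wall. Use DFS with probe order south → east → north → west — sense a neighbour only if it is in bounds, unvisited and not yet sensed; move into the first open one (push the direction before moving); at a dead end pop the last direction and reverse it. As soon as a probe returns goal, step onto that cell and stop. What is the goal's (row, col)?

// 1. maze.sense(dir='south') ~> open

// 2. stack.push(x='south') ~> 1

// 3. maze.move(dir='south') ~> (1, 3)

// 4. maze.sense(dir='south') ~> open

// 5. stack.push(x='south') ~> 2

// 6. maze.move(dir='south') ~> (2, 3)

// 7. maze.sense(dir='south') ~> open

// 8. stack.push(x='south') ~> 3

// 9. maze.move(dir='south') ~> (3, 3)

// 10. maze.sense(dir='south') ~> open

// 11. stack.push(x='south') ~> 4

// 12. maze.move(dir='south') ~> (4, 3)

// 13. maze.sense(dir='south') ~> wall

// 14. maze.sense(dir='east') ~> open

// 15. stack.push(x='east') ~> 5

// 16. maze.move(dir='east') ~> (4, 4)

// 17. maze.sense(dir='south') ~> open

// 18. stack.push(x='south') ~> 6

// 19. maze.move(dir='south') ~> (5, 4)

// 20. maze.sense(dir='east') ~> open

// 21. stack.push(x='east') ~> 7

// 22. maze.move(dir='east') ~> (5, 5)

// 23. maze.sense(dir='north') ~> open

// 24. stack.push(x='north') ~> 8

// 25. maze.move(dir='north') ~> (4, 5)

// 26. maze.sense(dir='north') ~> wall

// 27. stack.pop() ~> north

// 28. maze.move(dir='south') ~> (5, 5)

// 29. stack.pop() ~> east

// 30. maze.move(dir='west') ~> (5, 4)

// 31. stack.pop() ~> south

// 32. maze.move(dir='north') ~> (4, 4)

// 33. maze.sense(dir='north') ~> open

// 34. stack.push(x='north') ~> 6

// 35. maze.move(dir='north') ~> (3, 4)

// 36. maze.sense(dir='north') ~> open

// 37. stack.push(x='north') ~> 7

// 38. maze.move(dir='north') ~> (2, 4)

// 39. maze.sense(dir='east') ~> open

// 40. stack.push(x='east') ~> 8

// 41. maze.move(dir='east') ~> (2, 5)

// 42. maze.sense(dir='north') ~> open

// 43. stack.push(x='north') ~> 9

// 44. maze.move(dir='north') ~> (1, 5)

// 45. maze.sense(dir='north') ~> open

// 46. stack.push(x='north') ~> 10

// 47. maze.move(dir='north') ~> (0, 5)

// 48. maze.sense(dir='west') ~> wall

// 49. stack.pop() ~> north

// 50. maze.move(dir='south') ~> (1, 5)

// 51. maze.sense(dir='west') ~> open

// 52. stack.push(x='west') ~> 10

// 53. maze.move(dir='west') ~> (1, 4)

// 54. stack.pop() ~> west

// 55. maze.move(dir='east') ~> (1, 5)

// 56. stack.pop() ~> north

// 57. maze.move(dir='south') ~> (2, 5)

// 58. stack.pop() ~> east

// 59. maze.move(dir='west') ~> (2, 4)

// 60. stack.pop() ~> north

// 61. maze.move(dir='south') ~> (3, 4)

// 62. stack.pop() ~> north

// 63. maze.move(dir='south') ~> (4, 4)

// 64. stack.pop() ~> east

// 65. maze.move(dir='west') ~> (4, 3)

// 66. maze.sense(dir='west') ~> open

// 67. stack.push(x='west') ~> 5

// 68. maze.move(dir='west') ~> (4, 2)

// 69. maze.sense(dir='south') ~> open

// 70. stack.push(x='south') ~> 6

// 71. maze.move(dir='south') ~> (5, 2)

// 72. maze.sense(dir='west') ~> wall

// 73. stack.pop() ~> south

// 74. maze.move(dir='north') ~> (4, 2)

// 75. maze.sense(dir='north') ~> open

// 76. stack.push(x='north') ~> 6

// 77. maze.move(dir='north') ~> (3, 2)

// 78. maze.sense(dir='north') ~> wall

// 79. maze.sense(dir='west') ~> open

// 80. stack.push(x='west') ~> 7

// 81. maze.move(dir='west') ~> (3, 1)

// 82. maze.sense(dir='south') ~> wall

// 83. maze.sense(dir='north') ~> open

// 84. stack.push(x='north') ~> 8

// 85. maze.move(dir='north') ~> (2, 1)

// 86. maze.sense(dir='north') ~> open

// 87. stack.push(x='north') ~> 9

// 88. maze.move(dir='north') ~> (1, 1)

// 89. maze.sense(dir='east') ~> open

// 90. stack.push(x='east') ~> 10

// 91. maze.move(dir='east') ~> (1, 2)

// 92. maze.sense(dir='north') ~> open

// 93. stack.push(x='north') ~> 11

// 94. maze.move(dir='north') ~> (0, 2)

// 95. maze.sense(dir='west') ~> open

// 96. stack.push(x='west') ~> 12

// 97. maze.move(dir='west') ~> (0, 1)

// 98. maze.sense(dir='west') ~> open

// 99. stack.push(x='west') ~> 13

// 100. maze.move(dir='west') ~> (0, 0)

// 101. maze.sense(dir='south') ~> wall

// 102. stack.pop() ~> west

// 103. maze.move(dir='east') ~> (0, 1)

// 104. stack.pop() ~> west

// 105. maze.move(dir='east') ~> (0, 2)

// 106. stack.pop() ~> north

// 107. maze.move(dir='south') ~> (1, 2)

// 108. stack.pop() ~> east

// 109. maze.move(dir='west') ~> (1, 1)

// 110. stack.pop() ~> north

// 111. maze.move(dir='south') ~> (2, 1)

// 112. maze.sense(dir='west') ~> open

// 113. stack.push(x='west') ~> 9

// 114. maze.move(dir='west') ~> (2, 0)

// 115. maze.sense(dir='south') ~> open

// 116. stack.push(x='south') ~> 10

// 117. maze.move(dir='south') ~> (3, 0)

// 118. maze.sense(dir='south') ~> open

// 119. stack.push(x='south') ~> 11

// 120. maze.move(dir='south') ~> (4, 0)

// 121. maze.sense(dir='south') ~> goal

// 122. maze.move(dir='south') ~> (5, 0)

Answer: (5, 0)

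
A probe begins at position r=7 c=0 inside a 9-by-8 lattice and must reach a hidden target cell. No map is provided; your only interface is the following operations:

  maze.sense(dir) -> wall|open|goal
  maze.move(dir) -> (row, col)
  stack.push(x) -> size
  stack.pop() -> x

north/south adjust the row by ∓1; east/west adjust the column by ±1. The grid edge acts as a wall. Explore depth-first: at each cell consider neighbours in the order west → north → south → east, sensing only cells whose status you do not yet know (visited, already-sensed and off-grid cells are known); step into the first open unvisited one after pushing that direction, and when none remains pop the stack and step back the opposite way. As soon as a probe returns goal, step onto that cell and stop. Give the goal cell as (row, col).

==> sense(north)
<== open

==> push(north)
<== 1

==> move(north)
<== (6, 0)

==> sense(north)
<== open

==> push(north)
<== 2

==> move(north)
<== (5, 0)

==> sense(north)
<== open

==> push(north)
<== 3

==> move(north)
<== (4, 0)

==> sense(north)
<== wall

==> sense(east)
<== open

==> push(east)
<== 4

==> move(east)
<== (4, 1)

==> sense(north)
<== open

==> push(north)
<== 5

==> move(north)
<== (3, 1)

==> sense(north)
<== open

==> push(north)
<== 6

==> move(north)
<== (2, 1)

==> sense(west)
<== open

==> push(west)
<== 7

==> move(west)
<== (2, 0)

==> sense(north)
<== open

==> push(north)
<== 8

==> move(north)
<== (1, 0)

==> sense(north)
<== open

==> push(north)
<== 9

==> move(north)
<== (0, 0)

==> sense(east)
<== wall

==> pop()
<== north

==> move(south)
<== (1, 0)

==> sense(east)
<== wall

==> pop()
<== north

==> move(south)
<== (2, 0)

==> pop()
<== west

==> move(east)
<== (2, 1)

==> sense(east)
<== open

==> push(east)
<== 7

==> move(east)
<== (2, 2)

==> sense(north)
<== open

==> push(north)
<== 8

==> move(north)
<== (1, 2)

==> sense(north)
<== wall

==> sense(east)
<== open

==> push(east)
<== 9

==> move(east)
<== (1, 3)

==> sense(north)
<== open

==> push(north)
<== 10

==> move(north)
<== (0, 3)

==> sense(east)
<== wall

==> pop()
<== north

==> move(south)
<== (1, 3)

==> sense(south)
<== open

==> push(south)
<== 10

==> move(south)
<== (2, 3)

==> sense(south)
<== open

==> push(south)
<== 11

==> move(south)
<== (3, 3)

==> sense(west)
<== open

==> push(west)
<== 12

==> move(west)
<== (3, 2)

==> sense(south)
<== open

==> push(south)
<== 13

==> move(south)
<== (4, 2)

==> sense(south)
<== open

==> push(south)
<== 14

==> move(south)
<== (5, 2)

==> sense(west)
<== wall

==> sense(south)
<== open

==> push(south)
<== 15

==> move(south)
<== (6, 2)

==> sense(west)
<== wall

==> sense(south)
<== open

==> push(south)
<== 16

==> move(south)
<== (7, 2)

==> sense(west)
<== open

==> push(west)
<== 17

==> move(west)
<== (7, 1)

==> sense(south)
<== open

==> push(south)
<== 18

==> move(south)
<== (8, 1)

==> sense(west)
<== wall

==> sense(east)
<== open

==> push(east)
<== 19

==> move(east)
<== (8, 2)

==> sense(east)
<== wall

==> pop()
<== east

==> move(west)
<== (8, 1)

==> pop()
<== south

==> move(north)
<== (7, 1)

==> pop()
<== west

==> move(east)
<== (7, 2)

==> sense(east)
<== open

==> push(east)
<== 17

==> move(east)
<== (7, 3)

==> sense(north)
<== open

==> push(north)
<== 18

==> move(north)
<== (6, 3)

==> sense(north)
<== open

==> push(north)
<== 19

==> move(north)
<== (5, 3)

==> sense(north)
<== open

==> push(north)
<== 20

==> move(north)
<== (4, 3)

==> sense(east)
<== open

==> push(east)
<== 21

==> move(east)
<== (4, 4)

==> sense(north)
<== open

==> push(north)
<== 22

==> move(north)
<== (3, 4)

==> sense(north)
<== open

==> push(north)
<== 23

==> move(north)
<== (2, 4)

==> sense(north)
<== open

==> push(north)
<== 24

==> move(north)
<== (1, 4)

==> sense(east)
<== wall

==> pop()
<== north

==> move(south)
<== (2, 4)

==> sense(east)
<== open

==> push(east)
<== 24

==> move(east)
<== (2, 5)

==> sense(south)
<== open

==> push(south)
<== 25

==> move(south)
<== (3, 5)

==> sense(south)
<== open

==> push(south)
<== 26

==> move(south)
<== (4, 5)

==> sense(south)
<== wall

==> sense(east)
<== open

==> push(east)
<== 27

==> move(east)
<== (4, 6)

==> sense(north)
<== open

==> push(north)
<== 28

==> move(north)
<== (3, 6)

==> sense(north)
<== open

==> push(north)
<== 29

==> move(north)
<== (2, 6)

==> sense(north)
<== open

==> push(north)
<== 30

==> move(north)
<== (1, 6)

==> sense(north)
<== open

==> push(north)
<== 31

==> move(north)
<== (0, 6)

==> sense(west)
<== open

==> push(west)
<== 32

==> move(west)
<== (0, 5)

==> pop()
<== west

==> move(east)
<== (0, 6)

==> sense(east)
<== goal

==> move(east)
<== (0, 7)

Answer: (0, 7)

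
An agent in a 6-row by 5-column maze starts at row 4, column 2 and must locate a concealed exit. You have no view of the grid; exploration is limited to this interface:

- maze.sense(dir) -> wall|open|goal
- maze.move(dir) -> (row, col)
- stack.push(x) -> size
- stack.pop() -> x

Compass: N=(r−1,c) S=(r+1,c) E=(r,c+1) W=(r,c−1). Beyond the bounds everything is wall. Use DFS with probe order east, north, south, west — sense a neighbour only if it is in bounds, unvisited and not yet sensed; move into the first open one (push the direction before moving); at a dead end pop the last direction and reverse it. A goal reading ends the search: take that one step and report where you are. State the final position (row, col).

·→ maze.sense(east)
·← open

·→ stack.push(east)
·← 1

·→ maze.move(east)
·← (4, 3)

·→ maze.sense(east)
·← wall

·→ maze.sense(north)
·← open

·→ stack.push(north)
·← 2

·→ maze.move(north)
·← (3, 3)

·→ maze.sense(east)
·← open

·→ stack.push(east)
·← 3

·→ maze.move(east)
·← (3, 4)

·→ maze.sense(north)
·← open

·→ stack.push(north)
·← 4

·→ maze.move(north)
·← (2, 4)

·→ maze.sense(north)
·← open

·→ stack.push(north)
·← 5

·→ maze.move(north)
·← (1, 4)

·→ maze.sense(north)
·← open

·→ stack.push(north)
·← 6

·→ maze.move(north)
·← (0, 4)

·→ maze.sense(west)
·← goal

·→ maze.move(west)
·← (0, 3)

Answer: (0, 3)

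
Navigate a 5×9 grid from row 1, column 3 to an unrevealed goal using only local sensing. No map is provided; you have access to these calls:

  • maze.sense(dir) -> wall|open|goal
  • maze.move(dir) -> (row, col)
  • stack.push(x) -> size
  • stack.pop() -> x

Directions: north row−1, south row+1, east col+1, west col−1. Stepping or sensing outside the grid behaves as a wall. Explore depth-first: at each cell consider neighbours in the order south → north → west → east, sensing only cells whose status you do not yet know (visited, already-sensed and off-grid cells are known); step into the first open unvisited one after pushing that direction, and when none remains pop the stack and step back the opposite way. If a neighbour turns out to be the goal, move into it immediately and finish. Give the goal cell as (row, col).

// sense(south) == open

// push(south) == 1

// move(south) == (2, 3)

// sense(south) == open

// push(south) == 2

// move(south) == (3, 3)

// sense(south) == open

// push(south) == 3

// move(south) == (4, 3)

// sense(west) == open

// push(west) == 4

// move(west) == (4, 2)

// sense(north) == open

// push(north) == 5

// move(north) == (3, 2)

// sense(north) == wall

// sense(west) == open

// push(west) == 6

// move(west) == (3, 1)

// sense(south) == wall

// sense(north) == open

// push(north) == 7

// move(north) == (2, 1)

// sense(north) == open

// push(north) == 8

// move(north) == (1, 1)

// sense(north) == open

// push(north) == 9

// move(north) == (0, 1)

// sense(west) == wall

// sense(east) == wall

// pop() == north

// move(south) == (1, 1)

// sense(west) == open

// push(west) == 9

// move(west) == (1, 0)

// sense(south) == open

// push(south) == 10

// move(south) == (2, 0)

// sense(south) == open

// push(south) == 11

// move(south) == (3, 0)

// sense(south) == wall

// pop() == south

// move(north) == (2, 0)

// pop() == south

// move(north) == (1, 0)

// pop() == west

// move(east) == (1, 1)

// sense(east) == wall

// pop() == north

// move(south) == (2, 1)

// pop() == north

// move(south) == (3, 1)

// pop() == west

// move(east) == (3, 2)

// pop() == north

// move(south) == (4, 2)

// pop() == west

// move(east) == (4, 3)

// sense(east) == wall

// pop() == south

// move(north) == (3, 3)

// sense(east) == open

// push(east) == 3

// move(east) == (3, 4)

// sense(north) == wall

// sense(east) == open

// push(east) == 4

// move(east) == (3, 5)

// sense(south) == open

// push(south) == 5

// move(south) == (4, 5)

// sense(east) == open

// push(east) == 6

// move(east) == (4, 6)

// sense(north) == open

// push(north) == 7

// move(north) == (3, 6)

// sense(north) == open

// push(north) == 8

// move(north) == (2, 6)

// sense(north) == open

// push(north) == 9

// move(north) == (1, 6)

// sense(north) == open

// push(north) == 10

// move(north) == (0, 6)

// sense(west) == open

// push(west) == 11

// move(west) == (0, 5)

// sense(south) == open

// push(south) == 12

// move(south) == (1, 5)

// sense(south) == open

// push(south) == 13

// move(south) == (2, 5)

// pop() == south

// move(north) == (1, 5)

// sense(west) == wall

// pop() == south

// move(north) == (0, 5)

// sense(west) == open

// push(west) == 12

// move(west) == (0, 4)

// sense(west) == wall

// pop() == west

// move(east) == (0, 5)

// pop() == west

// move(east) == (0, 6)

// sense(east) == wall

// pop() == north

// move(south) == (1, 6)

// sense(east) == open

// push(east) == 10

// move(east) == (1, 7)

// sense(south) == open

// push(south) == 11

// move(south) == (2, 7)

// sense(south) == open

// push(south) == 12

// move(south) == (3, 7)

// sense(south) == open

// push(south) == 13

// move(south) == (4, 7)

// sense(east) == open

// push(east) == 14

// move(east) == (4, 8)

// sense(north) == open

// push(north) == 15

// move(north) == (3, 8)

// sense(north) == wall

// pop() == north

// move(south) == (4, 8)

// pop() == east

// move(west) == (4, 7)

// pop() == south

// move(north) == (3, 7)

// pop() == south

// move(north) == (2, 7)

// pop() == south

// move(north) == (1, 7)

// sense(east) == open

// push(east) == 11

// move(east) == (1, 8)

// sense(north) == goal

// move(north) == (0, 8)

Answer: (0, 8)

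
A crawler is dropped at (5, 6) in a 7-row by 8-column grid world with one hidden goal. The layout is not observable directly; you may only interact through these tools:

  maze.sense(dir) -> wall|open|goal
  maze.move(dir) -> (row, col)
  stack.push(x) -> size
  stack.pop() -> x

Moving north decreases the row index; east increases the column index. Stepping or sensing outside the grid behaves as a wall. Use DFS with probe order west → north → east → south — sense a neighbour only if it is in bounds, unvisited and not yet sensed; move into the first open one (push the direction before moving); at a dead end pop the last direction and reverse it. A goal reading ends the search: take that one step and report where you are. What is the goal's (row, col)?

→ maze.sense(west)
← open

→ stack.push(west)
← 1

→ maze.move(west)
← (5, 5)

→ maze.sense(west)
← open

→ stack.push(west)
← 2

→ maze.move(west)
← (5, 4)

→ maze.sense(west)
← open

→ stack.push(west)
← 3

→ maze.move(west)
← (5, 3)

→ maze.sense(west)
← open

→ stack.push(west)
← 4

→ maze.move(west)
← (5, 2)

→ maze.sense(west)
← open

→ stack.push(west)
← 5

→ maze.move(west)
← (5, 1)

→ maze.sense(west)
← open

→ stack.push(west)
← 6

→ maze.move(west)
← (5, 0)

→ maze.sense(north)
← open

→ stack.push(north)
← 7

→ maze.move(north)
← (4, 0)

→ maze.sense(north)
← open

→ stack.push(north)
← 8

→ maze.move(north)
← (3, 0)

→ maze.sense(north)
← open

→ stack.push(north)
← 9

→ maze.move(north)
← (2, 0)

→ maze.sense(north)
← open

→ stack.push(north)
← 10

→ maze.move(north)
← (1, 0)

→ maze.sense(north)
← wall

→ maze.sense(east)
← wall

→ stack.pop()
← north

→ maze.move(south)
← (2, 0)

→ maze.sense(east)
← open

→ stack.push(east)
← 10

→ maze.move(east)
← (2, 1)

→ maze.sense(east)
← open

→ stack.push(east)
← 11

→ maze.move(east)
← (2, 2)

→ maze.sense(north)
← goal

→ maze.move(north)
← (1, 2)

Answer: (1, 2)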